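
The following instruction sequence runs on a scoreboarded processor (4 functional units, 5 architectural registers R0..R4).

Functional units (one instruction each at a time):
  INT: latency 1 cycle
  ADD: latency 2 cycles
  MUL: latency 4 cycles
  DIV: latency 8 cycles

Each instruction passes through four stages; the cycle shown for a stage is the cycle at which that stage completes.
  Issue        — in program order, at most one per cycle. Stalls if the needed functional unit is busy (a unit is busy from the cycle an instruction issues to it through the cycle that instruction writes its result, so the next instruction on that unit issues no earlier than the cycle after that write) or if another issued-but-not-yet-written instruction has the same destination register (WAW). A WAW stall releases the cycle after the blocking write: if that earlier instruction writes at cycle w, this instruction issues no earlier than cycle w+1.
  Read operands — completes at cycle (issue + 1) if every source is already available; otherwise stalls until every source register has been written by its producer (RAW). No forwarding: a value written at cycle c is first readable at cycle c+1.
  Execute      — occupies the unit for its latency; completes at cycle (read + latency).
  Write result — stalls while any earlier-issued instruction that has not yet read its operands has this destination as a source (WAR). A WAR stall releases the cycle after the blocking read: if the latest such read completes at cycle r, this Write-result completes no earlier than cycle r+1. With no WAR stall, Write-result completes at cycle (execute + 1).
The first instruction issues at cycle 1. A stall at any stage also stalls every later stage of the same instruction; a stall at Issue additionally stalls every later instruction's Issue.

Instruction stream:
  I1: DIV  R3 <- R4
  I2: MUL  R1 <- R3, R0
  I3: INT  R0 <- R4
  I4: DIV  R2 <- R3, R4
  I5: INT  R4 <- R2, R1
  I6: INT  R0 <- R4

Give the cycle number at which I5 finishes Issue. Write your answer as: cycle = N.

cycle = 14

c1: I1→DIV
c2: I1 RO, I2→MUL
c3: I3→INT
c4: I3 RO
c5: I3 EX
c10: I1 EX
c11: I1 WR R3
c12: I2 RO, I4→DIV
c13: I3 WR R0, I4 RO
c14: I5→INT
c16: I2 EX
c17: I2 WR R1
c21: I4 EX
c22: I4 WR R2
c23: I5 RO
c24: I5 EX
c25: I5 WR R4
c26: I6→INT
c27: I6 RO
c28: I6 EX
c29: I6 WR R0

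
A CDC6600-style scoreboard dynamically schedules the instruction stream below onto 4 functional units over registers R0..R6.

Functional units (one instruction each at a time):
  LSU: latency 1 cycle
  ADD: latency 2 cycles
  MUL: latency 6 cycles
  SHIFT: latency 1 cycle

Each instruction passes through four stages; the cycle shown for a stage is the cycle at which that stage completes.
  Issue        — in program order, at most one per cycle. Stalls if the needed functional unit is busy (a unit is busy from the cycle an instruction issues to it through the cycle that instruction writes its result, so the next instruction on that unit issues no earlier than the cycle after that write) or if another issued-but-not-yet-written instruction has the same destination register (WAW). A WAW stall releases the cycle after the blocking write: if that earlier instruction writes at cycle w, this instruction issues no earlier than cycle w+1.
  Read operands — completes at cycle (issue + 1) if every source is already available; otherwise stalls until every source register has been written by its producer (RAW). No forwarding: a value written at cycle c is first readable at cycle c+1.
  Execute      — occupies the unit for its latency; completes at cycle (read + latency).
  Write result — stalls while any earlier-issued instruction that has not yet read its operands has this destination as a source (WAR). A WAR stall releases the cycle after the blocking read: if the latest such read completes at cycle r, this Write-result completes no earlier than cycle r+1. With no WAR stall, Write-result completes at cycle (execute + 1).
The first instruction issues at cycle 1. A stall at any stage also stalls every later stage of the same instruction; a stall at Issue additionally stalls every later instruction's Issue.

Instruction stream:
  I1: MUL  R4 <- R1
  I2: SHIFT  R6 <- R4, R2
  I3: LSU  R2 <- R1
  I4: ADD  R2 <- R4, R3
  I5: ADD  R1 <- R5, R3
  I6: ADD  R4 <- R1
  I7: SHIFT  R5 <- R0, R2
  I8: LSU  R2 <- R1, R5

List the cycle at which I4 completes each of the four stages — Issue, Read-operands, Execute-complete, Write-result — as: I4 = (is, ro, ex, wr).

I4 = (12, 13, 15, 16)

c1: I1 dispatched to MUL
c2: I1 operands ready, I2 dispatched to SHIFT
c3: I3 dispatched to LSU
c4: I3 operands ready
c5: I3 complete
c8: I1 complete
c9: R4←I1
c10: I2 operands ready
c11: I2 complete, R2←I3
c12: R6←I2, I4 dispatched to ADD
c13: I4 operands ready
c15: I4 complete
c16: R2←I4
c17: I5 dispatched to ADD
c18: I5 operands ready
c20: I5 complete
c21: R1←I5
c22: I6 dispatched to ADD
c23: I6 operands ready, I7 dispatched to SHIFT
c24: I7 operands ready, I8 dispatched to LSU
c25: I6 complete, I7 complete
c26: R4←I6, R5←I7
c27: I8 operands ready
c28: I8 complete
c29: R2←I8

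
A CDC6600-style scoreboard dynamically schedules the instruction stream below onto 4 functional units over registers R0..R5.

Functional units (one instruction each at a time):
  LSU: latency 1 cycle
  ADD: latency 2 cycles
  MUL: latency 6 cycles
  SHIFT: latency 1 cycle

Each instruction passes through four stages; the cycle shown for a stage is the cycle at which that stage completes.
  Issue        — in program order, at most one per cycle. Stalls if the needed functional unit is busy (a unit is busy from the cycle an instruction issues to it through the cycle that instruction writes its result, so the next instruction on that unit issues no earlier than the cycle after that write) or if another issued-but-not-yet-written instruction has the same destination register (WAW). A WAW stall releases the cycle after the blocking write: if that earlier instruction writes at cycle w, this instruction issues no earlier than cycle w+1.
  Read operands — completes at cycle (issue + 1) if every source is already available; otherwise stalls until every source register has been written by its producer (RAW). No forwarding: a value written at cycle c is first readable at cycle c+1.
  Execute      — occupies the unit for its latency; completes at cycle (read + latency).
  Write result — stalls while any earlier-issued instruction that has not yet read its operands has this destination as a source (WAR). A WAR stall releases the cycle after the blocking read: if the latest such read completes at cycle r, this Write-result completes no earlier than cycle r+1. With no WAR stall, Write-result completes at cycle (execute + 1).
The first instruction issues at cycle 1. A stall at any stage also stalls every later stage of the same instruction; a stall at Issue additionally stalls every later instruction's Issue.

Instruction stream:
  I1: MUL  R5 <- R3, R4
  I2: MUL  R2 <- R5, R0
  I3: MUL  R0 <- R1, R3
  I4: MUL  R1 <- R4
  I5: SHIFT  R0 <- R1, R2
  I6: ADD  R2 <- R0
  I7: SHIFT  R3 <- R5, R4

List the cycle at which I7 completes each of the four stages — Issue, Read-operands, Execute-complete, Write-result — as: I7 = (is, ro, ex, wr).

c1: I1→MUL
c2: I1 RO
c8: I1 EX
c9: I1 WR R5
c10: I2→MUL
c11: I2 RO
c17: I2 EX
c18: I2 WR R2
c19: I3→MUL
c20: I3 RO
c26: I3 EX
c27: I3 WR R0
c28: I4→MUL
c29: I4 RO; I5→SHIFT
c30: I6→ADD
c35: I4 EX
c36: I4 WR R1
c37: I5 RO
c38: I5 EX
c39: I5 WR R0
c40: I6 RO; I7→SHIFT
c41: I7 RO
c42: I6 EX; I7 EX
c43: I6 WR R2; I7 WR R3

I7 = (40, 41, 42, 43)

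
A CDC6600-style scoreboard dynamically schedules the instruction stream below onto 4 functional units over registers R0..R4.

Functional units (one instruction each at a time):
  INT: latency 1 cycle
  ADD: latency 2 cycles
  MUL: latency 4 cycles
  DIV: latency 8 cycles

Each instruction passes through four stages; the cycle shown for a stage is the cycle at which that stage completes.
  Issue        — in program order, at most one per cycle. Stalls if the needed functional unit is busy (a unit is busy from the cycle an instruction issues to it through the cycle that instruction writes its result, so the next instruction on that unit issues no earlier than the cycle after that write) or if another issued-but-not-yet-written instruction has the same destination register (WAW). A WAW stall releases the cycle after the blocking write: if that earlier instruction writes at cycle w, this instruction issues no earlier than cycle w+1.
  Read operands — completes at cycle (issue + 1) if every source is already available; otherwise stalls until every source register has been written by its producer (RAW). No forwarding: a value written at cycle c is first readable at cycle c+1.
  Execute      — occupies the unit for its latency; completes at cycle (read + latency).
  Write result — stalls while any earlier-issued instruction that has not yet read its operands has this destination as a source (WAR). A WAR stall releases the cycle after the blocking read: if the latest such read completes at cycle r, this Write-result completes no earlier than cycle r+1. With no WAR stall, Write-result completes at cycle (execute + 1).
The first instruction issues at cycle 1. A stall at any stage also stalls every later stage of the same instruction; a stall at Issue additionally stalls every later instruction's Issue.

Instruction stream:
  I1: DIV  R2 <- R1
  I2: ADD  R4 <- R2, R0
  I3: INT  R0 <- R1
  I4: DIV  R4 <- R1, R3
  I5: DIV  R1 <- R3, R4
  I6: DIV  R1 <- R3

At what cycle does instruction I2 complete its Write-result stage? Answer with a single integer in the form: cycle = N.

I1: IS=1 RO=2 EX=10 WR=11
I2: IS=2 RO=12 EX=14 WR=15  [RAW R2: wait I1 write@11]
I3: IS=3 RO=4 EX=5 WR=13  [WAR R0: wait I2 read@12]
I4: IS=16 RO=17 EX=25 WR=26  [WAW R4: wait I2 write@15]
I5: IS=27 RO=28 EX=36 WR=37  [struct: DIV busy until I4 writes@26]
I6: IS=38 RO=39 EX=47 WR=48  [struct: DIV busy until I5 writes@37]

cycle = 15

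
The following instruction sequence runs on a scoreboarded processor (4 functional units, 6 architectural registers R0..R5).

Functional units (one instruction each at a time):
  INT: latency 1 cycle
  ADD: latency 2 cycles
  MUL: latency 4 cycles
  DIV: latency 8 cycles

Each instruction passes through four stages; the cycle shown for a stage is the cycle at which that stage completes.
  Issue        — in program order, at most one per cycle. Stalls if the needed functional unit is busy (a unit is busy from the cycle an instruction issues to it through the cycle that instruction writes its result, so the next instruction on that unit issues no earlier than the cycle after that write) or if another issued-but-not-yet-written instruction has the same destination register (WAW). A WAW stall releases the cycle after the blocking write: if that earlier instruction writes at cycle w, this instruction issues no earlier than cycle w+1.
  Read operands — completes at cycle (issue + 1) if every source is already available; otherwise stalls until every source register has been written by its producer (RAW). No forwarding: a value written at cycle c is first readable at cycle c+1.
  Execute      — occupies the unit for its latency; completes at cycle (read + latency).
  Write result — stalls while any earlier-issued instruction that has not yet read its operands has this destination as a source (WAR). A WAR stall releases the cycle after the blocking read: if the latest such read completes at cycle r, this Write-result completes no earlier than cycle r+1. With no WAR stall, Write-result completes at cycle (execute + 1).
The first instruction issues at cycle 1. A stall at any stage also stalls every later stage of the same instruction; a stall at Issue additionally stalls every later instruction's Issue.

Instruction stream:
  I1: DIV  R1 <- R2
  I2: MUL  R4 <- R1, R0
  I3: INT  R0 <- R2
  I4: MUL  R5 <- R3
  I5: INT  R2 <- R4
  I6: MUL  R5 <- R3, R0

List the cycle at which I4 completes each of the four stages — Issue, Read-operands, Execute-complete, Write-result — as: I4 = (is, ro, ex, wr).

I4 = (18, 19, 23, 24)

[1] I1→DIV
[2] I1 RO; I2→MUL
[3] I3→INT
[4] I3 RO
[5] I3 EX
[10] I1 EX
[11] I1 WR R1
[12] I2 RO
[13] I3 WR R0
[16] I2 EX
[17] I2 WR R4
[18] I4→MUL
[19] I4 RO; I5→INT
[20] I5 RO
[21] I5 EX
[22] I5 WR R2
[23] I4 EX
[24] I4 WR R5
[25] I6→MUL
[26] I6 RO
[30] I6 EX
[31] I6 WR R5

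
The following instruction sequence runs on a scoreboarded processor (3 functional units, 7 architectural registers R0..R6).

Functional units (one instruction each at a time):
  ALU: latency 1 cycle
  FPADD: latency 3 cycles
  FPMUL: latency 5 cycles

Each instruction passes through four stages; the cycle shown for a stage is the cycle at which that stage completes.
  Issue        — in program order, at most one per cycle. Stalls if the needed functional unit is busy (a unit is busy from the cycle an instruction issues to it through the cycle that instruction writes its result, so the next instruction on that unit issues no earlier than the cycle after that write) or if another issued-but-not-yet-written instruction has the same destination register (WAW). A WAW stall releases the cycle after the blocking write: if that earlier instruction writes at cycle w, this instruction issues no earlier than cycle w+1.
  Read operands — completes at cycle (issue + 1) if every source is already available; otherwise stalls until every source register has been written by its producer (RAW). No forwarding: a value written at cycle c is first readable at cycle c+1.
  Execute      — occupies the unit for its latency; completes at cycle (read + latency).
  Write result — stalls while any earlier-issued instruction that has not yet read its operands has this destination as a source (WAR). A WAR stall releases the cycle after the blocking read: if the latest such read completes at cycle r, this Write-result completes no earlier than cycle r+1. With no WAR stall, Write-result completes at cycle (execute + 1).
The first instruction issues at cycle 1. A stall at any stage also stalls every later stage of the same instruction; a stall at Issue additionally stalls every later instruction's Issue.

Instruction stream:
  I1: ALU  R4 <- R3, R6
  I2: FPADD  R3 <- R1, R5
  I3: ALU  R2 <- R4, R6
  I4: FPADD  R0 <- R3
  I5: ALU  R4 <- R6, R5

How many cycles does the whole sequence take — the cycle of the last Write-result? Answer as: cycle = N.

I1 -> (1, 2, 3, 4)
I2 -> (2, 3, 6, 7)
I3 -> (5, 6, 7, 8)  // struct: ALU busy until I1 writes@4
I4 -> (8, 9, 12, 13)  // struct: FPADD busy until I2 writes@7
I5 -> (9, 10, 11, 12)

cycle = 13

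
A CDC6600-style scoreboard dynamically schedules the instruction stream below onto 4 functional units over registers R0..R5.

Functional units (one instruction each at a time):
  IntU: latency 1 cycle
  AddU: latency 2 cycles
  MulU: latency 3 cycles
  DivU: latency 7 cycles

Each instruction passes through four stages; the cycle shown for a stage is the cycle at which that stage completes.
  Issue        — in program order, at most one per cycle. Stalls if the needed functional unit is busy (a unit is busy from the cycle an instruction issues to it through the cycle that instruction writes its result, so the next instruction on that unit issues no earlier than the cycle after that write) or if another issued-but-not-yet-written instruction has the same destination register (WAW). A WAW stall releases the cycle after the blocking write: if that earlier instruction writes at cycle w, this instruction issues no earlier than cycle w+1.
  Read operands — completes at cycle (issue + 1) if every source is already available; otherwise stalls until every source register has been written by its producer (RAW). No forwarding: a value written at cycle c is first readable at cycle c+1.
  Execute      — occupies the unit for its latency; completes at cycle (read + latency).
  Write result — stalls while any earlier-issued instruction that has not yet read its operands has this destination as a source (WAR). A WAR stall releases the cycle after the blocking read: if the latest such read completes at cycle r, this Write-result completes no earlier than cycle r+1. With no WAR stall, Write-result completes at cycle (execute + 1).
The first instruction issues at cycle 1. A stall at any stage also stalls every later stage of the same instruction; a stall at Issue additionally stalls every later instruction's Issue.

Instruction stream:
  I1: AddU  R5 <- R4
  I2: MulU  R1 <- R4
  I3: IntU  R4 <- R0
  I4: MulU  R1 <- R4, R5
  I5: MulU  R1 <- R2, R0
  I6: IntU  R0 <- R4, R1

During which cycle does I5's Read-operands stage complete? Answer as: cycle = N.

c1: I1 dispatched to AddU
c2: I1 operands ready, I2 dispatched to MulU
c3: I2 operands ready, I3 dispatched to IntU
c4: I1 complete, I3 operands ready
c5: R5←I1, I3 complete
c6: I2 complete, R4←I3
c7: R1←I2
c8: I4 dispatched to MulU
c9: I4 operands ready
c12: I4 complete
c13: R1←I4
c14: I5 dispatched to MulU
c15: I5 operands ready, I6 dispatched to IntU
c18: I5 complete
c19: R1←I5
c20: I6 operands ready
c21: I6 complete
c22: R0←I6

cycle = 15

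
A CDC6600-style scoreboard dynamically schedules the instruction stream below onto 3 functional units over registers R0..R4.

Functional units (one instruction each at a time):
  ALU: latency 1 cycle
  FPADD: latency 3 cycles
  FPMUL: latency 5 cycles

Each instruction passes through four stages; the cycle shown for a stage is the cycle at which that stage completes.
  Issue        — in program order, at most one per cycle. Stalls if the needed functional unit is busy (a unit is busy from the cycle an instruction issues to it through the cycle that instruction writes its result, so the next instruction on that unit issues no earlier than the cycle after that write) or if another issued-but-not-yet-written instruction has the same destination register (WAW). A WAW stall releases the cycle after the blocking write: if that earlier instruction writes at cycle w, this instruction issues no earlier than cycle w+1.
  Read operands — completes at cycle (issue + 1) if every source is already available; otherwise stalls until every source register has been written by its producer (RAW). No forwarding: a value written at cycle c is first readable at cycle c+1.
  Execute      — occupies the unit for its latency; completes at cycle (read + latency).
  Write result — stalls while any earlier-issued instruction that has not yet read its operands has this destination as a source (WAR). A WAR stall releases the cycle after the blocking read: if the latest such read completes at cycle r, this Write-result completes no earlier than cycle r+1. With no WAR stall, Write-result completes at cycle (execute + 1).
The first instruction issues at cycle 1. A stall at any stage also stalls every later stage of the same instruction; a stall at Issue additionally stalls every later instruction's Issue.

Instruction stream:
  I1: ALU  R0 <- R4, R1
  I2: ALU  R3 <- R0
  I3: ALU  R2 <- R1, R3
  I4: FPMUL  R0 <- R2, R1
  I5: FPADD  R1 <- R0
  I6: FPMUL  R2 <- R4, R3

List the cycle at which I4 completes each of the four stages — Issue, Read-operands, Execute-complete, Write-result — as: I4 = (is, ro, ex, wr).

I4 = (10, 13, 18, 19)

  I1 | 1 | 2 | 3 | 4
  I2 | 5 | 6 | 7 | 8   struct: ALU busy until I1 writes@4
  I3 | 9 | 10 | 11 | 12   struct: ALU busy until I2 writes@8
  I4 | 10 | 13 | 18 | 19   RAW R2: wait I3 write@12
  I5 | 11 | 20 | 23 | 24   RAW R0: wait I4 write@19
  I6 | 20 | 21 | 26 | 27   struct: FPMUL busy until I4 writes@19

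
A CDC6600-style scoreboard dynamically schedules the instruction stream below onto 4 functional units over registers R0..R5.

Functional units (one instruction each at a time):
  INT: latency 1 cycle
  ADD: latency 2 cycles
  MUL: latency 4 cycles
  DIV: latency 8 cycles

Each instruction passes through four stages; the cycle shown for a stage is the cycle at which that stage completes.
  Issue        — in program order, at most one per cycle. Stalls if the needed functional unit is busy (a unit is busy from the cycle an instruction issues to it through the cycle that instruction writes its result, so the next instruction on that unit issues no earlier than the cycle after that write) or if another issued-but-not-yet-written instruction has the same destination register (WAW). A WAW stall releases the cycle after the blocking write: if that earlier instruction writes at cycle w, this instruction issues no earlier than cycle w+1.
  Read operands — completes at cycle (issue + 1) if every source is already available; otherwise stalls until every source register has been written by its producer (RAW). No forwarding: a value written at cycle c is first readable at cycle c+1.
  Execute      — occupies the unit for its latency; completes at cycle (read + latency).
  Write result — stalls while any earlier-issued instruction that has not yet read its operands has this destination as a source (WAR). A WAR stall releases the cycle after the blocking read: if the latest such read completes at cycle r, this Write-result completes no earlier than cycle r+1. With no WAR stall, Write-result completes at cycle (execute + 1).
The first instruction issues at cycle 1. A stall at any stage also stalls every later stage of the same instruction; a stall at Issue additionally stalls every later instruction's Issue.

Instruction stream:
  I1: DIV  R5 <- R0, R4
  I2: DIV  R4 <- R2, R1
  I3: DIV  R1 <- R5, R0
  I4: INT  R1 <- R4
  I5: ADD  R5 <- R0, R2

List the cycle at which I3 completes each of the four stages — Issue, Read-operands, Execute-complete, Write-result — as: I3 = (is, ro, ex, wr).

I3 = (23, 24, 32, 33)

1) issue 1, read 2, done 10, write 11
2) issue 12, read 13, done 21, write 22  <struct: DIV busy until I1 writes@11>
3) issue 23, read 24, done 32, write 33  <struct: DIV busy until I2 writes@22>
4) issue 34, read 35, done 36, write 37  <WAW R1: wait I3 write@33>
5) issue 35, read 36, done 38, write 39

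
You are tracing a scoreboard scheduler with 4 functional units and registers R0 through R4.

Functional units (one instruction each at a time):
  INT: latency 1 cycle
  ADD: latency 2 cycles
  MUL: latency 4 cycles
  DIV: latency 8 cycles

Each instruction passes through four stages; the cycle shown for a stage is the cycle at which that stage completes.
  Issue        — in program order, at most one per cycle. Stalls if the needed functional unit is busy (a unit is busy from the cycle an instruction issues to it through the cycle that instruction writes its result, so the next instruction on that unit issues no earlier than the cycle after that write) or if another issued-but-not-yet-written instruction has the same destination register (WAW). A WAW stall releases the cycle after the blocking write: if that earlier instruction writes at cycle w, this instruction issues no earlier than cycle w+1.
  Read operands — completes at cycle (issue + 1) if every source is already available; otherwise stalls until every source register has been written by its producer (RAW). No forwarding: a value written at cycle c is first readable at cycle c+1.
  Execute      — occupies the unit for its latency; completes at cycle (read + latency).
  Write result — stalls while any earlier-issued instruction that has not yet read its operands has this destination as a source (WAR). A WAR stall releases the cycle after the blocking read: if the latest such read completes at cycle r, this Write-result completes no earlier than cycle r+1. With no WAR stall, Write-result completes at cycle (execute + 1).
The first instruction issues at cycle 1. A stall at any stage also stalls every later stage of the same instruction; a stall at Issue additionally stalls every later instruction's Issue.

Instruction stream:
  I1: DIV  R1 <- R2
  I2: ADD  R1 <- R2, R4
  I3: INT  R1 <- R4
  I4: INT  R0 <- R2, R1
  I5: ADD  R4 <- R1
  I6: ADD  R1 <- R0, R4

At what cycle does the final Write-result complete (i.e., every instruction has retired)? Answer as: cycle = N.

[I1] 1/2/10/11
[I2] 12/13/15/16  (WAW R1: wait I1 write@11)
[I3] 17/18/19/20  (WAW R1: wait I2 write@16)
[I4] 21/22/23/24  (struct: INT busy until I3 writes@20)
[I5] 22/23/25/26
[I6] 27/28/30/31  (struct: ADD busy until I5 writes@26)

cycle = 31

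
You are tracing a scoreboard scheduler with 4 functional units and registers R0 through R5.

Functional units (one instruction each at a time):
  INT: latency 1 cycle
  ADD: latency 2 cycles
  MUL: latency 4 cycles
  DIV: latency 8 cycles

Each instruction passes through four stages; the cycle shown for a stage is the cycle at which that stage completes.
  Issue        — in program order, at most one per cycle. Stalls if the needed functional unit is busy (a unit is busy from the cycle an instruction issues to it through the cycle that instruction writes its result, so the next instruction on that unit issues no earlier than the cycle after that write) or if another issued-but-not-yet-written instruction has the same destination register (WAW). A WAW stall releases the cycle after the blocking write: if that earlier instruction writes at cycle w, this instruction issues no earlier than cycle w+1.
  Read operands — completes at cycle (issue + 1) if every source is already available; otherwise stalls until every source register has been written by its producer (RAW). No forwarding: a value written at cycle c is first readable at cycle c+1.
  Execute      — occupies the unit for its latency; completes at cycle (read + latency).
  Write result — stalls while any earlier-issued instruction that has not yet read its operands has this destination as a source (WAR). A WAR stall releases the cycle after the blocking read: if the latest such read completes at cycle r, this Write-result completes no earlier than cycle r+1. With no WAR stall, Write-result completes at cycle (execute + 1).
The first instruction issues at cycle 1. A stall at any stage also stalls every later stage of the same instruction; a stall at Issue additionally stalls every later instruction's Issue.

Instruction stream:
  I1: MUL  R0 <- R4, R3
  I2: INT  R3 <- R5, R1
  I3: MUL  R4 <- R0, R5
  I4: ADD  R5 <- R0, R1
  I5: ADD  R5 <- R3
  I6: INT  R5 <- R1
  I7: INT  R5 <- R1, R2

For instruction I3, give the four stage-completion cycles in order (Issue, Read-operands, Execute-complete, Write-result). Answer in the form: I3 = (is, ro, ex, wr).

t=1  I1→MUL
t=2  I1 RO, I2→INT
t=3  I2 RO
t=4  I2 EX
t=5  I2 WR R3
t=6  I1 EX
t=7  I1 WR R0
t=8  I3→MUL
t=9  I3 RO, I4→ADD
t=10  I4 RO
t=12  I4 EX
t=13  I3 EX, I4 WR R5
t=14  I3 WR R4, I5→ADD
t=15  I5 RO
t=17  I5 EX
t=18  I5 WR R5
t=19  I6→INT
t=20  I6 RO
t=21  I6 EX
t=22  I6 WR R5
t=23  I7→INT
t=24  I7 RO
t=25  I7 EX
t=26  I7 WR R5

I3 = (8, 9, 13, 14)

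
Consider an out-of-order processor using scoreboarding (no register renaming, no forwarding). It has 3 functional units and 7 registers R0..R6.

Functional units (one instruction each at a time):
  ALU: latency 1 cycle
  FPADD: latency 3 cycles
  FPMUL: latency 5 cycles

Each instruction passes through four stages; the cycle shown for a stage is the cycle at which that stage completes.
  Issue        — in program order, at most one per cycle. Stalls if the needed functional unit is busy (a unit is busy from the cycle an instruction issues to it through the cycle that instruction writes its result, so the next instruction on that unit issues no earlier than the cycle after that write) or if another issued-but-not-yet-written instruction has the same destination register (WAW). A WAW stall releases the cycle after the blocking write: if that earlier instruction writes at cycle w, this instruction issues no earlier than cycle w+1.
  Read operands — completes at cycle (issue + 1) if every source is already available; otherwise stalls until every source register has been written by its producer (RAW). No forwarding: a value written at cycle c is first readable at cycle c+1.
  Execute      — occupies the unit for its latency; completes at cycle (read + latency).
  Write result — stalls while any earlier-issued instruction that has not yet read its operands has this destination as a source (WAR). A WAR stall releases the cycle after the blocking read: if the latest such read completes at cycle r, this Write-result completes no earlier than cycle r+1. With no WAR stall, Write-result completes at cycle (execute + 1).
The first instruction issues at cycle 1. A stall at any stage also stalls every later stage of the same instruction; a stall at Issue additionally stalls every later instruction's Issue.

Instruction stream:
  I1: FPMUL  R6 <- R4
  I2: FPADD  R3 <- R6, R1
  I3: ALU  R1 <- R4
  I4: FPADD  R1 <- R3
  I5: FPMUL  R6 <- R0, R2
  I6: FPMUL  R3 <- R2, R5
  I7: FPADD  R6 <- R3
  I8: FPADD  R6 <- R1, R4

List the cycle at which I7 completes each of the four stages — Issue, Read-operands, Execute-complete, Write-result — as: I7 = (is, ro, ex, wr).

I7 = (24, 31, 34, 35)

t=1  I1 issues→FPMUL
t=2  I1 reads | I2 issues→FPADD
t=3  I3 issues→ALU
t=4  I3 reads
t=5  I3 exec-done
t=7  I1 exec-done
t=8  I1 writes R6
t=9  I2 reads
t=10  I3 writes R1
t=12  I2 exec-done
t=13  I2 writes R3
t=14  I4 issues→FPADD
t=15  I4 reads | I5 issues→FPMUL
t=16  I5 reads
t=18  I4 exec-done
t=19  I4 writes R1
t=21  I5 exec-done
t=22  I5 writes R6
t=23  I6 issues→FPMUL
t=24  I6 reads | I7 issues→FPADD
t=29  I6 exec-done
t=30  I6 writes R3
t=31  I7 reads
t=34  I7 exec-done
t=35  I7 writes R6
t=36  I8 issues→FPADD
t=37  I8 reads
t=40  I8 exec-done
t=41  I8 writes R6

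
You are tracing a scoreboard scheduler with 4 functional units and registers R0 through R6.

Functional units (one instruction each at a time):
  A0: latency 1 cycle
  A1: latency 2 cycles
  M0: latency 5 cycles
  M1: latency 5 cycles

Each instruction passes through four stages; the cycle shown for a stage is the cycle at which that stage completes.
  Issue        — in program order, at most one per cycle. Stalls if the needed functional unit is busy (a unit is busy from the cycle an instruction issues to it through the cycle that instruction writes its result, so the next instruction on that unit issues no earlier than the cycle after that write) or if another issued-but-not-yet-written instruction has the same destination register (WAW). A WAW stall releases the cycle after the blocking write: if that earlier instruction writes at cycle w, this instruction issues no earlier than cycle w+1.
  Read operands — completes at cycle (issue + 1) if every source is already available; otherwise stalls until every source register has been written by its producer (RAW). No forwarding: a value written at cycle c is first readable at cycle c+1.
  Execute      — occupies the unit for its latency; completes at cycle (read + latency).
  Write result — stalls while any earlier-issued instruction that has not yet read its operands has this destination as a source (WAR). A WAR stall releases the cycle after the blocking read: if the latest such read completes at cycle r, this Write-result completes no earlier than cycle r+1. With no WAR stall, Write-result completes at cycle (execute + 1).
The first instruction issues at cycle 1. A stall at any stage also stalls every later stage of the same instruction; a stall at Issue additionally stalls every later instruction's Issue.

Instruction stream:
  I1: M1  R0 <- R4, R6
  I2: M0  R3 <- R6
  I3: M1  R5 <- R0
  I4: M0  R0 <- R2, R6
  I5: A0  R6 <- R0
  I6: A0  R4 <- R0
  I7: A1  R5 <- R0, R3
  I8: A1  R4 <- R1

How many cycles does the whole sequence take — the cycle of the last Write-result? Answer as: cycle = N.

cycle = 31

t=1  I1→M1
t=2  I1 RO, I2→M0
t=3  I2 RO
t=7  I1 EX
t=8  I1 WR R0, I2 EX
t=9  I2 WR R3, I3→M1
t=10  I3 RO, I4→M0
t=11  I4 RO, I5→A0
t=15  I3 EX
t=16  I3 WR R5, I4 EX
t=17  I4 WR R0
t=18  I5 RO
t=19  I5 EX
t=20  I5 WR R6
t=21  I6→A0
t=22  I6 RO, I7→A1
t=23  I6 EX, I7 RO
t=24  I6 WR R4
t=25  I7 EX
t=26  I7 WR R5
t=27  I8→A1
t=28  I8 RO
t=30  I8 EX
t=31  I8 WR R4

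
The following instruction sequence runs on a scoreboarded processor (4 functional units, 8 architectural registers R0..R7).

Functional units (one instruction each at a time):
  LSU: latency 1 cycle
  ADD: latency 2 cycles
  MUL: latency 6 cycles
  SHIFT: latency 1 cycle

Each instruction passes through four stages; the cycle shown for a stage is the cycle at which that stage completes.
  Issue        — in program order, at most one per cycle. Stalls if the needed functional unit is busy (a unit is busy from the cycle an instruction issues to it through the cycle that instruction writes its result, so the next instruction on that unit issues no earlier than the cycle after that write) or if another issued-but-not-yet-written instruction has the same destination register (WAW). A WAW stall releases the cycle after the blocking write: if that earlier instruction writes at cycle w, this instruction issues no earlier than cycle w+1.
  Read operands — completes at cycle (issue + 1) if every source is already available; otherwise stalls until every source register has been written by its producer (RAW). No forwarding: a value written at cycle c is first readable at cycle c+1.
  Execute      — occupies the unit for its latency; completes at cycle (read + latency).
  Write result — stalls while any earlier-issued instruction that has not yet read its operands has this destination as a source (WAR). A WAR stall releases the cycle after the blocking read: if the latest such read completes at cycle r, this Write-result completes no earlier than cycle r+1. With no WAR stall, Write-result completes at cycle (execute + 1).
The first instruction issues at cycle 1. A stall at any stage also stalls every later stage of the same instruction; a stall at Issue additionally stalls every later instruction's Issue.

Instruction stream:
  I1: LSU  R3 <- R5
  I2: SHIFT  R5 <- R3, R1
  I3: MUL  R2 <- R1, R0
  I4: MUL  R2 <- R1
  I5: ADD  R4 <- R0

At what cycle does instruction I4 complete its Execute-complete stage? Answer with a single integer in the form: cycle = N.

I1  is:1  ro:2  ex:3  wr:4
I2  is:2  ro:5  ex:6  wr:7  — RAW R3: wait I1 write@4
I3  is:3  ro:4  ex:10  wr:11
I4  is:12  ro:13  ex:19  wr:20  — struct: MUL busy until I3 writes@11
I5  is:13  ro:14  ex:16  wr:17

cycle = 19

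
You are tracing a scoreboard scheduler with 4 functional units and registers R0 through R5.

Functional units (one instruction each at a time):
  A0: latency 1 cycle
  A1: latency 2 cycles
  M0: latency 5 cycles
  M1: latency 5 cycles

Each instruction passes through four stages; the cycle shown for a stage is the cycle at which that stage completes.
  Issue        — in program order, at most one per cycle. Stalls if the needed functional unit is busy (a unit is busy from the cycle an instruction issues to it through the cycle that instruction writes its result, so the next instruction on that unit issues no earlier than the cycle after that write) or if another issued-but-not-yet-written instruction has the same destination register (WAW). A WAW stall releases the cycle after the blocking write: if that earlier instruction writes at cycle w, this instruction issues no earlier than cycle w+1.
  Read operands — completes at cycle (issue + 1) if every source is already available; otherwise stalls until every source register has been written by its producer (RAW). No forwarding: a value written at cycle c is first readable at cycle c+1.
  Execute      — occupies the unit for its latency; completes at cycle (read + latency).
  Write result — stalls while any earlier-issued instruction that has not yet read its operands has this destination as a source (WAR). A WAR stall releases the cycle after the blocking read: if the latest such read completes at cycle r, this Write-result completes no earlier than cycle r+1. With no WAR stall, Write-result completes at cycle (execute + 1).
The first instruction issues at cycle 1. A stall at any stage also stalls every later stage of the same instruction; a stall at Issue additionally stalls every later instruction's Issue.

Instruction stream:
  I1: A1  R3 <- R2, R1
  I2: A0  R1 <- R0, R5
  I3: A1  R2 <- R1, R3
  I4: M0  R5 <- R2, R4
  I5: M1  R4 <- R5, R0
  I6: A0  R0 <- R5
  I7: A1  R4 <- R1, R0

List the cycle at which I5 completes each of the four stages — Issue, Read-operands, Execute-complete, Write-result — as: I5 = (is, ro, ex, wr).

I1 -> (1, 2, 4, 5)
I2 -> (2, 3, 4, 5)
I3 -> (6, 7, 9, 10)  // struct: A1 busy until I1 writes@5
I4 -> (7, 11, 16, 17)  // RAW R2: wait I3 write@10
I5 -> (8, 18, 23, 24)  // RAW R5: wait I4 write@17
I6 -> (9, 18, 19, 20)  // RAW R5: wait I4 write@17
I7 -> (25, 26, 28, 29)  // WAW R4: wait I5 write@24

I5 = (8, 18, 23, 24)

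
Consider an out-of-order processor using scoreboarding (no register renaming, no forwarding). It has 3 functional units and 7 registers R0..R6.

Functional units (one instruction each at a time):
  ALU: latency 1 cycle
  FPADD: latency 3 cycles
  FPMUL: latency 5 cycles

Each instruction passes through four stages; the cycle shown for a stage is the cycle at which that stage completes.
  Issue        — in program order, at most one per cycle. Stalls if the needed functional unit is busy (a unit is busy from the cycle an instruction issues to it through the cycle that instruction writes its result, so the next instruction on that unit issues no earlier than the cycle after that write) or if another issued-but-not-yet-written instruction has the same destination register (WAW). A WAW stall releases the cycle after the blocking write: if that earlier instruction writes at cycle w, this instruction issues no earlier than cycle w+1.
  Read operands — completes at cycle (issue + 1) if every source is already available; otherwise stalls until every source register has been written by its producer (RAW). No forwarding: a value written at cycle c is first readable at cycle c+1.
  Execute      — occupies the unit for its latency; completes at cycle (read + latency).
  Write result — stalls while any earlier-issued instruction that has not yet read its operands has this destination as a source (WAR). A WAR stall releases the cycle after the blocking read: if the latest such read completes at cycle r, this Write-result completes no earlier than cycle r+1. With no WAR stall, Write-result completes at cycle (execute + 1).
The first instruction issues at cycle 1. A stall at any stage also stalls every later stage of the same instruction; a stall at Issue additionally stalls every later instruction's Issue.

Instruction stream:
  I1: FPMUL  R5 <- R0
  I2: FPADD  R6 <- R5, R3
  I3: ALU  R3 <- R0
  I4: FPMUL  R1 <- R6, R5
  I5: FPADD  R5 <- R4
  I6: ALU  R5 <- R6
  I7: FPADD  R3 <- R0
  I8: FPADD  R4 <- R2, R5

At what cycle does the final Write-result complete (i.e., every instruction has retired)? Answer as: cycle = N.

cycle = 32

t=1  I1 issues→FPMUL
t=2  I1 reads; I2 issues→FPADD
t=3  I3 issues→ALU
t=4  I3 reads
t=5  I3 exec-done
t=7  I1 exec-done
t=8  I1 writes R5
t=9  I2 reads; I4 issues→FPMUL
t=10  I3 writes R3
t=12  I2 exec-done
t=13  I2 writes R6
t=14  I4 reads; I5 issues→FPADD
t=15  I5 reads
t=18  I5 exec-done
t=19  I4 exec-done; I5 writes R5
t=20  I4 writes R1; I6 issues→ALU
t=21  I6 reads; I7 issues→FPADD
t=22  I6 exec-done; I7 reads
t=23  I6 writes R5
t=25  I7 exec-done
t=26  I7 writes R3
t=27  I8 issues→FPADD
t=28  I8 reads
t=31  I8 exec-done
t=32  I8 writes R4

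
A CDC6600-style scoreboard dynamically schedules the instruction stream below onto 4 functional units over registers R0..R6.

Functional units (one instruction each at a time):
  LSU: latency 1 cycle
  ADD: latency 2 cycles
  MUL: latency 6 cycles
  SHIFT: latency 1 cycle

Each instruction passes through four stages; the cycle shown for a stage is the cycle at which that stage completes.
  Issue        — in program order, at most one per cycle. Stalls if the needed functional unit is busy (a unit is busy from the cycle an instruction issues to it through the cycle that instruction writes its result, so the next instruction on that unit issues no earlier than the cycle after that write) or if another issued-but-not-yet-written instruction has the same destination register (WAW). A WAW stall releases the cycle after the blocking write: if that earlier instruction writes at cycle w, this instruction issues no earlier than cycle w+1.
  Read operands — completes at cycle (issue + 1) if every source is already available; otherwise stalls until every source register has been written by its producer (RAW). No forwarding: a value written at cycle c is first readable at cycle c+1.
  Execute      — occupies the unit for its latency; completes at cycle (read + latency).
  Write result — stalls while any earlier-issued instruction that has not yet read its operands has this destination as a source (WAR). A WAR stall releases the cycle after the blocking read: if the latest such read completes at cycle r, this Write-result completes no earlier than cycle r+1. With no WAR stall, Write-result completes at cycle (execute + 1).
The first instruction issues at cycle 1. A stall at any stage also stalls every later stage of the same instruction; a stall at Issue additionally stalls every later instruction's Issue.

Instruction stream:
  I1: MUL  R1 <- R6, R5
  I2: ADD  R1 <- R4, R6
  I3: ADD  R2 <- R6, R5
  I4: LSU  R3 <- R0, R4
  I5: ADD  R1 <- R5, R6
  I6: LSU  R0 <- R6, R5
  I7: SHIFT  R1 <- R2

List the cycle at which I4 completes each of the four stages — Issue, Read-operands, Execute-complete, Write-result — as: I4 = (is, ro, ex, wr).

I1  is:1  ro:2  ex:8  wr:9
I2  is:10  ro:11  ex:13  wr:14  — WAW R1: wait I1 write@9
I3  is:15  ro:16  ex:18  wr:19  — struct: ADD busy until I2 writes@14
I4  is:16  ro:17  ex:18  wr:19
I5  is:20  ro:21  ex:23  wr:24  — struct: ADD busy until I3 writes@19
I6  is:21  ro:22  ex:23  wr:24
I7  is:25  ro:26  ex:27  wr:28  — WAW R1: wait I5 write@24

I4 = (16, 17, 18, 19)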